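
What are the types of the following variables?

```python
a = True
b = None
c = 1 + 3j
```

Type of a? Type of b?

a is bool; b is NoneType

bool, NoneType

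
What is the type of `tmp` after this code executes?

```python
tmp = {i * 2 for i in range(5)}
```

A set comprehension {expr for x in iterable} produces a set

set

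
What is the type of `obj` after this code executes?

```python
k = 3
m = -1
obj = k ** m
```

int ** negative int returns float

float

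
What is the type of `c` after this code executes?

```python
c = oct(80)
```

oct() returns str representation

str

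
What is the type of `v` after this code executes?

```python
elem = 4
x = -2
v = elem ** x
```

int ** negative int returns float

float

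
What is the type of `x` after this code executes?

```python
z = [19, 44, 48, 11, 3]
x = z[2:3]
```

Slicing a list always returns a list

list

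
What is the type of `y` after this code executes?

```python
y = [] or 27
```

'or' returns first truthy value (27, which is int)

int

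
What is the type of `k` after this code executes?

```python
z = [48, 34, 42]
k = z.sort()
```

list.sort() returns None (sorts in place)

NoneType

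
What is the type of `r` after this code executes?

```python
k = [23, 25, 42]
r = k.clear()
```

list.clear() returns None

NoneType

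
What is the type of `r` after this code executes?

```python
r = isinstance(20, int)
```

isinstance() returns bool

bool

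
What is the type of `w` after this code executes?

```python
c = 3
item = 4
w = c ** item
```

int ** positive int returns int (3 ** 4 = 81)

int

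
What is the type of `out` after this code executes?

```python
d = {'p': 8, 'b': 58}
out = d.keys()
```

.keys() returns a dict_keys view object

dict_keys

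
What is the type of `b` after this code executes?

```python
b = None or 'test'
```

'or' with None returns the other value ('test', str)

str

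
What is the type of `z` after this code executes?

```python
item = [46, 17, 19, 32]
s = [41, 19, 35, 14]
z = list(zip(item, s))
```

list(zip(...)) returns a list of tuples

list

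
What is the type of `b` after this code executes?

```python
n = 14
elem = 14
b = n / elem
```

int / int always returns float in Python 3 (14 / 14 = 1)

float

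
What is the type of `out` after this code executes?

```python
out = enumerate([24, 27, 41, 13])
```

enumerate() returns an enumerate iterator object

enumerate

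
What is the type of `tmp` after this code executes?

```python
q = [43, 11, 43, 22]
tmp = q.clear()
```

list.clear() returns None

NoneType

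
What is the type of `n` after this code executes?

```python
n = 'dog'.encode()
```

str.encode() returns bytes

bytes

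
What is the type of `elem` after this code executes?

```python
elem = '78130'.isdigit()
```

str.isdigit() returns bool

bool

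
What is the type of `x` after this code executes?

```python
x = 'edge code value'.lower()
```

str.lower() returns str

str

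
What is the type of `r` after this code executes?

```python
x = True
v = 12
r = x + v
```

bool + int returns int (True is 1, so 1 + 12 = 13)

int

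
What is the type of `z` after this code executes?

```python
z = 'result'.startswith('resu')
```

str.startswith() returns bool

bool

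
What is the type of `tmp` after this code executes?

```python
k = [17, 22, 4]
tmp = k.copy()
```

list.copy() returns list

list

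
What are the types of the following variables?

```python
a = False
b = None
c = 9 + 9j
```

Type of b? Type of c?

b is NoneType; c is complex

NoneType, complex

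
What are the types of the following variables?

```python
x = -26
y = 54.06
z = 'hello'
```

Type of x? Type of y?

x is int; y is float

int, float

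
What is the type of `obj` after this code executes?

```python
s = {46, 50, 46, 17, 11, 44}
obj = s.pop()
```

Popping from a set of ints returns int

int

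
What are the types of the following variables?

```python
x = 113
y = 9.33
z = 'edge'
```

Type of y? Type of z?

y is float; z is str

float, str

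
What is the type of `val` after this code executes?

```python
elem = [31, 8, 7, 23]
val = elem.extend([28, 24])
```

list.extend() returns None

NoneType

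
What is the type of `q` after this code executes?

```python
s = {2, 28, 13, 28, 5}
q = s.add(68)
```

set.add() returns None (mutates in place)

NoneType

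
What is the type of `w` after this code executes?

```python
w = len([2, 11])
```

len() always returns int

int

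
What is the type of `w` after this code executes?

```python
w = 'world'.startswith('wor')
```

str.startswith() returns bool

bool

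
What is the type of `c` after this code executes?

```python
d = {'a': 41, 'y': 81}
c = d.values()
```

.values() returns a dict_values view object

dict_values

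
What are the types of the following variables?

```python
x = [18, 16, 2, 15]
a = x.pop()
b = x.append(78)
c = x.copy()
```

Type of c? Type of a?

list.copy() returns list; list.pop() returns the element (int)

list, int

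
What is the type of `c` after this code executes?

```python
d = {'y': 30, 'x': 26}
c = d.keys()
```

.keys() returns a dict_keys view object

dict_keys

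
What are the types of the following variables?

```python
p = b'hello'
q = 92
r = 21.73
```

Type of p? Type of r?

p is bytes; r is float

bytes, float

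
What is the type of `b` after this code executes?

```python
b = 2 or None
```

'or' returns first truthy value (2, int)

int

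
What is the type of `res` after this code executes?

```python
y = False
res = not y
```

'not' always returns bool

bool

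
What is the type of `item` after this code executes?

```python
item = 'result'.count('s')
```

str.count() returns int

int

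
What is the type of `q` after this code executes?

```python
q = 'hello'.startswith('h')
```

str.startswith() returns bool

bool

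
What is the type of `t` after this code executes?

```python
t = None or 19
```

'or' with None returns the other value (19, int)

int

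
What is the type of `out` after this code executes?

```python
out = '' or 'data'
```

'or' returns first truthy value ('data', which is str)

str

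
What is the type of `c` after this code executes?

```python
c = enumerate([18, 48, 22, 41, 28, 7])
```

enumerate() returns an enumerate iterator object

enumerate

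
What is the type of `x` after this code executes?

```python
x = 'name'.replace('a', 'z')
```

str.replace() returns str

str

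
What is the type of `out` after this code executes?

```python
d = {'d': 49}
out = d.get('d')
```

dict.get() returns the value (int) when key is found

int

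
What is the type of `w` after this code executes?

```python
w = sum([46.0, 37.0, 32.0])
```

sum() of floats returns float

float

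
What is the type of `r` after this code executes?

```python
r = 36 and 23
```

'and' returns the last value when all truthy (23, which is int)

int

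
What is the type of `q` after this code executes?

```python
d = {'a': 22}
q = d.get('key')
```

dict.get() returns None when key 'key' is not found and no default given

NoneType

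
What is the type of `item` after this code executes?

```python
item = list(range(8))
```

list(range(...)) returns list

list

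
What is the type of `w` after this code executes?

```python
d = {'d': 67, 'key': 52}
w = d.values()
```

.values() returns a dict_values view object

dict_values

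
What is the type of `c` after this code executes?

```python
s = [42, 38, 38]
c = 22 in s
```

'in' operator returns bool

bool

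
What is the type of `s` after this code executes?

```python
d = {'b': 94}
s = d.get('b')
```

dict.get() returns the value (int) when key is found

int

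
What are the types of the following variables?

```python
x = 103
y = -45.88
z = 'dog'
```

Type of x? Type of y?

x is int; y is float

int, float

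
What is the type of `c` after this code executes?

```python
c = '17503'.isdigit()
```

str.isdigit() returns bool

bool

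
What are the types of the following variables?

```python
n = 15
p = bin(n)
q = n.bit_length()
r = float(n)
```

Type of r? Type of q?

float() returns float; int.bit_length() returns int

float, int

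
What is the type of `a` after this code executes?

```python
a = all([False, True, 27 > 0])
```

all() returns bool

bool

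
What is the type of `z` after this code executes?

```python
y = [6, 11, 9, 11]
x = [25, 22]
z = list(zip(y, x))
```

list(zip(...)) returns a list of tuples

list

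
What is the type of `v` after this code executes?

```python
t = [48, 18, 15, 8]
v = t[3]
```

Indexing a list of ints returns int (t[3] = 8)

int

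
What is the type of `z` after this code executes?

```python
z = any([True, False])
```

any() returns bool

bool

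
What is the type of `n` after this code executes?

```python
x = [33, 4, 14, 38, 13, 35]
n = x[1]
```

Indexing a list of ints returns int (x[1] = 4)

int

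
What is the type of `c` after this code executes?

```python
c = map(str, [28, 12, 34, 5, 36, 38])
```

map() returns a map iterator object

map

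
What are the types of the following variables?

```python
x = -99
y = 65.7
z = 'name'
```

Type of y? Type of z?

y is float; z is str

float, str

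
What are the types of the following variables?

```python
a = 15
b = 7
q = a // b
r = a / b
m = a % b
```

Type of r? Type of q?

int / int returns float; int // int returns int

float, int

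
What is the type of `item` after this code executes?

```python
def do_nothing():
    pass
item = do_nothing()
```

A function with no return statement returns None

NoneType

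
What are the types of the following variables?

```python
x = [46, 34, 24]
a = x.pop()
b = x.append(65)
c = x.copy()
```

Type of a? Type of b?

list.pop() returns the element (int); list.append() returns None

int, NoneType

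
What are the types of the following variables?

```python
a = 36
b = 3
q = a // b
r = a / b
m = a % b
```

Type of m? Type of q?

int % int returns int; int // int returns int

int, int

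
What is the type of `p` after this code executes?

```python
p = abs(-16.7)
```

abs() of float returns float

float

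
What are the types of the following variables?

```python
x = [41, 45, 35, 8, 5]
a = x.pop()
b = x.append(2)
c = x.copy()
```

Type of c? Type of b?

list.copy() returns list; list.append() returns None

list, NoneType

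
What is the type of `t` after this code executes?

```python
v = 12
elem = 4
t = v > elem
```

Comparison operators return bool

bool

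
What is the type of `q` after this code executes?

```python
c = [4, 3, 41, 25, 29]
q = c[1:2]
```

Slicing a list always returns a list

list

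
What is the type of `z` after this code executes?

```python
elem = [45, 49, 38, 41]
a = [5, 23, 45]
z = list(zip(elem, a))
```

list(zip(...)) returns a list of tuples

list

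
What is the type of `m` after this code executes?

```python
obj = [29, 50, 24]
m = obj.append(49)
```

list.append() returns None (mutates in place)

NoneType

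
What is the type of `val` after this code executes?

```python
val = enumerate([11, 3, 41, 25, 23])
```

enumerate() returns an enumerate iterator object

enumerate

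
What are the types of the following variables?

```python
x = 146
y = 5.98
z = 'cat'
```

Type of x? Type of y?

x is int; y is float

int, float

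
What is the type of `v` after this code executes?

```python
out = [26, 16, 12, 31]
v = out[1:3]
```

Slicing a list always returns a list

list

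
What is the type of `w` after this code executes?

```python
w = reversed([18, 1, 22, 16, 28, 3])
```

reversed() on a list returns a list_reverseiterator

list_reverseiterator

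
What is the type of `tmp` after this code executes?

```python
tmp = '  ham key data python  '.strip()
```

str.strip() returns str

str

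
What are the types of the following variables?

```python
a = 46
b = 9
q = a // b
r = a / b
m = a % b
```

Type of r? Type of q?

int / int returns float; int // int returns int

float, int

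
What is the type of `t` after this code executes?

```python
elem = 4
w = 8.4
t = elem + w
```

int + float returns float (4 + 8.4 = 12.4)

float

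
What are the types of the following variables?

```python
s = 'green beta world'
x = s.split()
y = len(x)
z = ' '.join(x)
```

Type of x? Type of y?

str.split() returns list; len() returns int

list, int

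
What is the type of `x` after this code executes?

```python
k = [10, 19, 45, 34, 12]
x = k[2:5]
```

Slicing a list always returns a list

list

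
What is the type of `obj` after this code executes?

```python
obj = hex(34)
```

hex() returns str representation

str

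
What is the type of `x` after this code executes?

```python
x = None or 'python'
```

'or' with None returns the other value ('python', str)

str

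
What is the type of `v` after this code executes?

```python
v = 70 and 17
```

'and' returns the last value when all truthy (17, which is int)

int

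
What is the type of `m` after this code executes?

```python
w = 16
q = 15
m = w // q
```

int // int returns int (16 // 15 = 1)

int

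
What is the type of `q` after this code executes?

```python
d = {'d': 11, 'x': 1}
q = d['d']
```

Accessing dict[str, int] with key 'd' returns int value 11

int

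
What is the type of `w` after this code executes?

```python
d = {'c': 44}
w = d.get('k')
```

dict.get() returns None when key 'k' is not found and no default given

NoneType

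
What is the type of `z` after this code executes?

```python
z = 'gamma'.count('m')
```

str.count() returns int

int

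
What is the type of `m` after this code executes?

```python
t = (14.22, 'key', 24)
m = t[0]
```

Index 0 of tuple is 14.22 which is float

float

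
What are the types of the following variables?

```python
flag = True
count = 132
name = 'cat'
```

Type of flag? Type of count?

flag is bool; count is int

bool, int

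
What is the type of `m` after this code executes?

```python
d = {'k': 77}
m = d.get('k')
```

dict.get() returns the value (int) when key is found

int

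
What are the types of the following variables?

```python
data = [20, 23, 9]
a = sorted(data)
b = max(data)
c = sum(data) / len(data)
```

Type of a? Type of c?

sorted() returns list; int / int returns float

list, float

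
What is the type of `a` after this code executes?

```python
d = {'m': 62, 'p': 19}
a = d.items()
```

dict.items() returns a dict_items view

dict_items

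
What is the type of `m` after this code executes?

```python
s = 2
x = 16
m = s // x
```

int // int returns int (2 // 16 = 0)

int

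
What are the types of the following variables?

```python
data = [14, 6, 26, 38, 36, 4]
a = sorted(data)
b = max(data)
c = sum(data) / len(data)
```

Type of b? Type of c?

max of ints returns int; int / int returns float

int, float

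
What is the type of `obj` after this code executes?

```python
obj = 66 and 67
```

'and' returns the last value when all truthy (67, which is int)

int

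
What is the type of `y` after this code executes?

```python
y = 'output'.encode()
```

str.encode() returns bytes

bytes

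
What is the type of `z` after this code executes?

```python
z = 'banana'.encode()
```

str.encode() returns bytes

bytes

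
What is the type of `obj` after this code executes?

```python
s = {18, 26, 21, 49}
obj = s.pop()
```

Popping from a set of ints returns int

int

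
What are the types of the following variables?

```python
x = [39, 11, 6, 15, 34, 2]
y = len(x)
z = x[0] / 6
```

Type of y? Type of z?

len() returns int; int / int returns float

int, float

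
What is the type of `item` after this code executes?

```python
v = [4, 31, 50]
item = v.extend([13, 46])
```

list.extend() returns None

NoneType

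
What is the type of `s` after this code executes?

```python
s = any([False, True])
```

any() returns bool

bool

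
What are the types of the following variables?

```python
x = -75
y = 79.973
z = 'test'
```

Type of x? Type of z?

x is int; z is str

int, str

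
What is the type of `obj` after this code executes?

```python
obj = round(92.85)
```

round() with no ndigits arg returns int

int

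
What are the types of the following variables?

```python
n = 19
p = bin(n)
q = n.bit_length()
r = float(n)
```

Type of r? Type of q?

float() returns float; int.bit_length() returns int

float, int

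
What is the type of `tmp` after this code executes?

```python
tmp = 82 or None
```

'or' returns first truthy value (82, int)

int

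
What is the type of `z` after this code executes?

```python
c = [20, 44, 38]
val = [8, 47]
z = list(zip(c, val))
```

list(zip(...)) returns a list of tuples

list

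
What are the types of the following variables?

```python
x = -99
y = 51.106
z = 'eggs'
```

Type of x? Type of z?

x is int; z is str

int, str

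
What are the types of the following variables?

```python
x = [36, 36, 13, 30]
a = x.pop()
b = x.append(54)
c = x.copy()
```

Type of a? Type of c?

list.pop() returns the element (int); list.copy() returns list

int, list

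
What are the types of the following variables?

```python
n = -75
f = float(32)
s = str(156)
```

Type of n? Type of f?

n is int; f is float

int, float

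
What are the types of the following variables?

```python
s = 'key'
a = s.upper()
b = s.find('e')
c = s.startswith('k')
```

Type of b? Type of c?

str.find() returns int; str.startswith() returns bool

int, bool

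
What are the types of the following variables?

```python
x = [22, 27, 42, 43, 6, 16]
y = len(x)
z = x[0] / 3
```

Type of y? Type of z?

len() returns int; int / int returns float

int, float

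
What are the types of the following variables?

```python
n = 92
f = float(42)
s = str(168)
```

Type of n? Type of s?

n is int; s is str

int, str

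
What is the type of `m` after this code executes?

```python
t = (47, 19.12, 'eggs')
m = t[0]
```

Index 0 of tuple is 47 which is int

int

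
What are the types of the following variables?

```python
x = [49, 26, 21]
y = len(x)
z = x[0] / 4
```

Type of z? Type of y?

int / int returns float; len() returns int

float, int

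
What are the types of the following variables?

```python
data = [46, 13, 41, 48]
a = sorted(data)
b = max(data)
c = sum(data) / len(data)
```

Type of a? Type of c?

sorted() returns list; int / int returns float

list, float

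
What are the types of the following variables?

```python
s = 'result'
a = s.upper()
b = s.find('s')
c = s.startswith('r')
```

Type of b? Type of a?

str.find() returns int; str.upper() returns str

int, str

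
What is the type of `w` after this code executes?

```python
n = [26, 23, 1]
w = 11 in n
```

'in' operator returns bool

bool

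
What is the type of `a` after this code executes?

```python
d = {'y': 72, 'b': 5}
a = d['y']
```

Accessing dict[str, int] with key 'y' returns int value 72

int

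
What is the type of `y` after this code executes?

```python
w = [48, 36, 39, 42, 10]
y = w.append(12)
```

list.append() returns None (mutates in place)

NoneType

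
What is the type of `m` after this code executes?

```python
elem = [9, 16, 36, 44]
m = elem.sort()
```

list.sort() returns None (sorts in place)

NoneType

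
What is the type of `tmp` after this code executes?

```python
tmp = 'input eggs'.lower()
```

str.lower() returns str

str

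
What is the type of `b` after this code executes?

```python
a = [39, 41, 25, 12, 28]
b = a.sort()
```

list.sort() returns None (sorts in place)

NoneType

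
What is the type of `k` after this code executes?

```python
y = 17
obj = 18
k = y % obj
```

int % int returns int (17 % 18 = 17)

int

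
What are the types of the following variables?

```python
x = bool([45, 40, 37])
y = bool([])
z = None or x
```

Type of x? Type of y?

bool() returns bool; bool() returns bool

bool, bool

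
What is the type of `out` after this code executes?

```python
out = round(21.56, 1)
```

round() with ndigits arg returns float

float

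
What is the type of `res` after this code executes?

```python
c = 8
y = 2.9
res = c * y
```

int * float returns float (8 * 2.9 = 23.2)

float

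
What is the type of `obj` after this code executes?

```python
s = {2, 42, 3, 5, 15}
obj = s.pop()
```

Popping from a set of ints returns int

int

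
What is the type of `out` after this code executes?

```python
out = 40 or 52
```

'or' returns the first truthy value (40, which is int)

int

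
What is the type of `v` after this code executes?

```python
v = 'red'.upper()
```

str.upper() returns str

str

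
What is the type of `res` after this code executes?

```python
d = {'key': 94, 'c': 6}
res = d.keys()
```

.keys() returns a dict_keys view object

dict_keys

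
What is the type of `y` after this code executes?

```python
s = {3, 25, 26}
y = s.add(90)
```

set.add() returns None (mutates in place)

NoneType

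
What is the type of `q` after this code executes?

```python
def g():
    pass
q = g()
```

A function with no return statement returns None

NoneType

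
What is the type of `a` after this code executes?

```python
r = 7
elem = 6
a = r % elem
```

int % int returns int (7 % 6 = 1)

int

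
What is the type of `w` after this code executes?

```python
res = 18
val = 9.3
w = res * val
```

int * float returns float (18 * 9.3 = 167.4)

float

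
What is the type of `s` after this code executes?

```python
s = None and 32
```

'and' returns first falsy value (None)

NoneType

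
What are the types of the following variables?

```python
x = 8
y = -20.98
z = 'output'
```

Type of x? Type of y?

x is int; y is float

int, float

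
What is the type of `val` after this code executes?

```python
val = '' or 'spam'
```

'or' returns first truthy value ('spam', which is str)

str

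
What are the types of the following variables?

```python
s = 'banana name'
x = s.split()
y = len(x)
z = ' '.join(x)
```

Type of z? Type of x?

str.join() returns str; str.split() returns list

str, list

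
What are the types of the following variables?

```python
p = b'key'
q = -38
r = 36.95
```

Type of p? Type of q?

p is bytes; q is int

bytes, int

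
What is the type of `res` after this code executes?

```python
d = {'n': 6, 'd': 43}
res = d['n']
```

Accessing dict[str, int] with key 'n' returns int value 6

int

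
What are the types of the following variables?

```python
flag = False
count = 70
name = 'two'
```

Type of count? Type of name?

count is int; name is str

int, str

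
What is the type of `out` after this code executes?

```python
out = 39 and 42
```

'and' returns the last value when all truthy (42, which is int)

int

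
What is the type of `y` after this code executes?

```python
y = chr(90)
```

chr() returns str (single character)

str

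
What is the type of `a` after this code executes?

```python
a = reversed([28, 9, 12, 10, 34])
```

reversed() on a list returns a list_reverseiterator

list_reverseiterator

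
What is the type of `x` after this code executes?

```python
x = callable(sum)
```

callable() returns bool

bool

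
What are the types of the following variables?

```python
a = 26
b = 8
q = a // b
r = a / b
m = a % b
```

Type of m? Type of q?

int % int returns int; int // int returns int

int, int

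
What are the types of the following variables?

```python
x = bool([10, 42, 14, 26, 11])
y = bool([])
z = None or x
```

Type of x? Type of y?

bool() returns bool; bool() returns bool

bool, bool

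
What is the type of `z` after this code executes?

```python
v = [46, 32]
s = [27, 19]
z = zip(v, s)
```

zip() returns a zip iterator object

zip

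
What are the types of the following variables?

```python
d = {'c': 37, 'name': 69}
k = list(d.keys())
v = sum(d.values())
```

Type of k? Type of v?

list(...) returns list; sum of int values returns int

list, int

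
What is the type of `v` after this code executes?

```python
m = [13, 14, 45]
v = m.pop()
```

list.pop() returns the popped element (int here)

int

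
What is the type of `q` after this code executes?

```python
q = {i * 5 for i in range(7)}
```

A set comprehension {expr for x in iterable} produces a set

set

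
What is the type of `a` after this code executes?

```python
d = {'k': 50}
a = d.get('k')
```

dict.get() returns the value (int) when key is found

int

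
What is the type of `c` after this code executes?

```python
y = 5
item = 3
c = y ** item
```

int ** positive int returns int (5 ** 3 = 125)

int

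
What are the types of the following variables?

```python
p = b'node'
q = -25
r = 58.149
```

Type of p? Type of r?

p is bytes; r is float

bytes, float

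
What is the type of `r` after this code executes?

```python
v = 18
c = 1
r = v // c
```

int // int returns int (18 // 1 = 18)

int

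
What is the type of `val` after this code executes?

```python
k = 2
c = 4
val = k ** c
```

int ** positive int returns int (2 ** 4 = 16)

int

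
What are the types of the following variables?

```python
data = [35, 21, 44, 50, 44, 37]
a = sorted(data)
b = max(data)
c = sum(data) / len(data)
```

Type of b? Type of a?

max of ints returns int; sorted() returns list

int, list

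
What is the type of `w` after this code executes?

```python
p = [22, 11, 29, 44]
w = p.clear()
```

list.clear() returns None

NoneType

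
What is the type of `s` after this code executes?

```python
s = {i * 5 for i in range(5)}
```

A set comprehension {expr for x in iterable} produces a set

set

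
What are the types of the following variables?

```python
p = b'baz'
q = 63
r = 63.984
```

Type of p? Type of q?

p is bytes; q is int

bytes, int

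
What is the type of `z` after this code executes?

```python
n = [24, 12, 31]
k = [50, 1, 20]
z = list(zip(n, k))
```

list(zip(...)) returns a list of tuples

list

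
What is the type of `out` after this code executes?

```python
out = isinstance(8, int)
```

isinstance() returns bool

bool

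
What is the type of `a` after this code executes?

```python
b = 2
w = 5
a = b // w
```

int // int returns int (2 // 5 = 0)

int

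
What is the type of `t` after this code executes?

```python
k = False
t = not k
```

'not' always returns bool

bool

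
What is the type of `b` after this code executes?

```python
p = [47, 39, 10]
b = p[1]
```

Indexing a list of ints returns int (p[1] = 39)

int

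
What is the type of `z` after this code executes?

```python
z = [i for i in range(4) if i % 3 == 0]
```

A list comprehension [...] produces a list

list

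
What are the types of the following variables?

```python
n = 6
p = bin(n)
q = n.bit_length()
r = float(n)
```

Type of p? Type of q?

bin() returns str; int.bit_length() returns int

str, int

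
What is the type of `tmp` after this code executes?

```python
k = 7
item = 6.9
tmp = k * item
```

int * float returns float (7 * 6.9 = 48.3)

float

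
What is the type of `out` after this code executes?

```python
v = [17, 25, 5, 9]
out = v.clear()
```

list.clear() returns None

NoneType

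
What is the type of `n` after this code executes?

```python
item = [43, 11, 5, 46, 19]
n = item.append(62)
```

list.append() returns None (mutates in place)

NoneType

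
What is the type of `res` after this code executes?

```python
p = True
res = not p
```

'not' always returns bool

bool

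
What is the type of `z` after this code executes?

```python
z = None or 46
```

'or' with None returns the other value (46, int)

int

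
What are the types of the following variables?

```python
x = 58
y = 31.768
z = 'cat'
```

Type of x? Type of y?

x is int; y is float

int, float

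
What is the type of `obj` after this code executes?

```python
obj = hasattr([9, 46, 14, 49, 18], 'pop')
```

hasattr() returns bool

bool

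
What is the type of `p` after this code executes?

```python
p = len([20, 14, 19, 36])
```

len() always returns int

int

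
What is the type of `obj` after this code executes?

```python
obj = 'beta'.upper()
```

str.upper() returns str

str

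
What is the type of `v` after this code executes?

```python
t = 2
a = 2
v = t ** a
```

int ** positive int returns int (2 ** 2 = 4)

int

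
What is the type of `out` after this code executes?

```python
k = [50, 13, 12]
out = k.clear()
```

list.clear() returns None

NoneType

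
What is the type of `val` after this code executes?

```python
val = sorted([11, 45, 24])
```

sorted() always returns list

list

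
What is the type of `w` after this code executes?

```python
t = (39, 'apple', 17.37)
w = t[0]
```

Index 0 of tuple is 39 which is int

int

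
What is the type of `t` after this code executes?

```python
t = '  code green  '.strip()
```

str.strip() returns str

str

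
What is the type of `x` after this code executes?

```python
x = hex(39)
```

hex() returns str representation

str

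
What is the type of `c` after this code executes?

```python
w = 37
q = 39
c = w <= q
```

Comparison operators return bool

bool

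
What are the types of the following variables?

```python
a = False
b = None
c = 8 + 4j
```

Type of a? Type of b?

a is bool; b is NoneType

bool, NoneType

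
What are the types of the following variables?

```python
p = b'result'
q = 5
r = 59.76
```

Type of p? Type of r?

p is bytes; r is float

bytes, float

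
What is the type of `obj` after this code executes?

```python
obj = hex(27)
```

hex() returns str representation

str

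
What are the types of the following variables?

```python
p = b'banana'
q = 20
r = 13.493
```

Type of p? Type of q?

p is bytes; q is int

bytes, int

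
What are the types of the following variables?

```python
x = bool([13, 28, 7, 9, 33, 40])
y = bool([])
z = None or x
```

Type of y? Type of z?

bool() returns bool; None or <bool> returns the bool

bool, bool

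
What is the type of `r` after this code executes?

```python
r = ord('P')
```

ord() returns int (Unicode code point)

int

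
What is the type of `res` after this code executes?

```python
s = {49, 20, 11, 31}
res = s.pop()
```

Popping from a set of ints returns int

int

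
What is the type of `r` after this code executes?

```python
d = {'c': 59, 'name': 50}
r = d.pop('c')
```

dict.pop() returns the value (int)

int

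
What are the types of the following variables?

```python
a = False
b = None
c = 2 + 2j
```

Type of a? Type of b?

a is bool; b is NoneType

bool, NoneType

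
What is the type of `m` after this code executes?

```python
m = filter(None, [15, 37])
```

filter() returns a filter iterator object

filter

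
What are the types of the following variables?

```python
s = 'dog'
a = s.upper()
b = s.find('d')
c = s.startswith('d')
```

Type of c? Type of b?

str.startswith() returns bool; str.find() returns int

bool, int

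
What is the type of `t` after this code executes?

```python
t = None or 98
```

'or' with None returns the other value (98, int)

int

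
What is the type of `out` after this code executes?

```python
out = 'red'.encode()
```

str.encode() returns bytes

bytes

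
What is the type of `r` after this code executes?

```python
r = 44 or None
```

'or' returns first truthy value (44, int)

int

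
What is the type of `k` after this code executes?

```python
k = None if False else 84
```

Ternary: condition is False, else branch (84) taken → int

int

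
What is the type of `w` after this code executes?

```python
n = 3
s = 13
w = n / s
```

int / int always returns float in Python 3 (3 / 13 = 0.230769)

float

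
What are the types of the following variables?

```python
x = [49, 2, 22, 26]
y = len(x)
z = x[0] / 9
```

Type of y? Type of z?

len() returns int; int / int returns float

int, float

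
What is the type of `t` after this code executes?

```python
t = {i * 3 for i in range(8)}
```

A set comprehension {expr for x in iterable} produces a set

set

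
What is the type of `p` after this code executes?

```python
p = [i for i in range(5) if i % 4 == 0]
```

A list comprehension [...] produces a list

list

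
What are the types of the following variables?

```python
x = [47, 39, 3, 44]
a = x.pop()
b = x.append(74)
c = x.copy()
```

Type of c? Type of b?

list.copy() returns list; list.append() returns None

list, NoneType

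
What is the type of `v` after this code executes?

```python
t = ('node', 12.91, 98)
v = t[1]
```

Index 1 of tuple is 12.91 which is float

float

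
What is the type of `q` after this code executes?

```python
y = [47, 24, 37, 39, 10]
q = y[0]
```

Indexing a list of ints returns int (y[0] = 47)

int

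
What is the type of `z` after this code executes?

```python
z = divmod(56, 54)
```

divmod() returns a tuple (quotient, remainder)

tuple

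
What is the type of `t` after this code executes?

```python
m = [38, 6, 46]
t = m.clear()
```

list.clear() returns None

NoneType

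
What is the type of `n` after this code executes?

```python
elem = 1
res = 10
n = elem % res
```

int % int returns int (1 % 10 = 1)

int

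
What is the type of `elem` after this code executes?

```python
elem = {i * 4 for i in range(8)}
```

A set comprehension {expr for x in iterable} produces a set

set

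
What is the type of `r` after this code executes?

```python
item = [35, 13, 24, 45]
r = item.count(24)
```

list.count() returns int

int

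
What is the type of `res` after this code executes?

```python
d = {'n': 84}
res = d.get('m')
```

dict.get() returns None when key 'm' is not found and no default given

NoneType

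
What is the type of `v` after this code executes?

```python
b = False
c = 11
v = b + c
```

bool + int returns int (False is 0, so 0 + 11 = 11)

int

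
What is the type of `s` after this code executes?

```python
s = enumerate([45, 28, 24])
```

enumerate() returns an enumerate iterator object

enumerate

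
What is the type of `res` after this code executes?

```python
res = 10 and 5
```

'and' returns the last value when all truthy (5, which is int)

int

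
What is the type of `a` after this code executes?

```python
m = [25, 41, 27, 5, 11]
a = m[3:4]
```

Slicing a list always returns a list

list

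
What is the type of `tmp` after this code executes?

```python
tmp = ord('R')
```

ord() returns int (Unicode code point)

int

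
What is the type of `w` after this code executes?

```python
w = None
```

None has type NoneType

NoneType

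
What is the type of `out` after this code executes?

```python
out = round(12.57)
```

round() with no ndigits arg returns int

int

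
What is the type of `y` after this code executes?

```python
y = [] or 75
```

'or' returns first truthy value (75, which is int)

int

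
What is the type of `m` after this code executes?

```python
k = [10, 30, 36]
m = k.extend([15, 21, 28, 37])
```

list.extend() returns None

NoneType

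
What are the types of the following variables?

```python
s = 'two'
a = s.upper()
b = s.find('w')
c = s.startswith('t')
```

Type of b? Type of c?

str.find() returns int; str.startswith() returns bool

int, bool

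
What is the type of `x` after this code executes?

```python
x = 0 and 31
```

'and' returns the first falsy value (0, which is int)

int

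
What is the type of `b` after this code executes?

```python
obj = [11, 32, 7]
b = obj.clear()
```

list.clear() returns None

NoneType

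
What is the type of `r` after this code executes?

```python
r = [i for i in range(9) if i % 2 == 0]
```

A list comprehension [...] produces a list

list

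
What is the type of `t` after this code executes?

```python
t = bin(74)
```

bin() returns str representation

str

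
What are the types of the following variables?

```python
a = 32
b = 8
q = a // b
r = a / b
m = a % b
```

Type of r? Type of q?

int / int returns float; int // int returns int

float, int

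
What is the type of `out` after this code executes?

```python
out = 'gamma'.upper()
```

str.upper() returns str

str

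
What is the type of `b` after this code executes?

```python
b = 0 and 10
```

'and' returns the first falsy value (0, which is int)

int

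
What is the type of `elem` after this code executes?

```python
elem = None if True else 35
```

Ternary: condition is True, if branch (None) taken → NoneType

NoneType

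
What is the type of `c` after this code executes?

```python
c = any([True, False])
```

any() returns bool

bool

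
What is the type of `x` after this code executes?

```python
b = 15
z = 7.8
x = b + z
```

int + float returns float (15 + 7.8 = 22.8)

float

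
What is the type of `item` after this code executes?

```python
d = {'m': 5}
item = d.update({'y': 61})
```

dict.update() returns None

NoneType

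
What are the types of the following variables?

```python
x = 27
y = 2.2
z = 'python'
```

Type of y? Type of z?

y is float; z is str

float, str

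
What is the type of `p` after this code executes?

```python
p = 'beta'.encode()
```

str.encode() returns bytes

bytes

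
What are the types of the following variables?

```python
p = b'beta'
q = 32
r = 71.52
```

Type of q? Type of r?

q is int; r is float

int, float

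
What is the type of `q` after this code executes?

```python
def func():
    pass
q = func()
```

A function with no return statement returns None

NoneType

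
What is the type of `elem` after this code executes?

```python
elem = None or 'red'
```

'or' with None returns the other value ('red', str)

str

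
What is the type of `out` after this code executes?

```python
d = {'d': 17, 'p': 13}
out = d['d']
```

Accessing dict[str, int] with key 'd' returns int value 17

int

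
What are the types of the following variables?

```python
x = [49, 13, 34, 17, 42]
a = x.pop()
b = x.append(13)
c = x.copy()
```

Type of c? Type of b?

list.copy() returns list; list.append() returns None

list, NoneType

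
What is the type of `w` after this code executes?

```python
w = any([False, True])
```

any() returns bool

bool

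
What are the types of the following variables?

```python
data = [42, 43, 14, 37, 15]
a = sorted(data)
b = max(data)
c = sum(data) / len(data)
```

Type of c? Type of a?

int / int returns float; sorted() returns list

float, list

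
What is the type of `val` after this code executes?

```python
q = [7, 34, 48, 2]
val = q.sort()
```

list.sort() returns None (sorts in place)

NoneType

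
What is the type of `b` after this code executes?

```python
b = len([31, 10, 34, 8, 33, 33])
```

len() always returns int

int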